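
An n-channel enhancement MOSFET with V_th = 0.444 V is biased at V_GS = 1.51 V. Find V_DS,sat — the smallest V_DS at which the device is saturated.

V_DS,sat = 1.07 V

The boundary between triode and saturation is V_DS = V_GS − V_th = V_ov.
V_ov = 1.51 − 0.444 = 1.07 V.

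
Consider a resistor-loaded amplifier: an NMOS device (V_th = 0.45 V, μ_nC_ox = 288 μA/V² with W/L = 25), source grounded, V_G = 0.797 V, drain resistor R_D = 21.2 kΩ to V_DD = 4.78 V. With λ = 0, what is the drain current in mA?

I_D = 0.221 mA

V_GS = V_G = 0.797 V, so V_ov = 0.797 − 0.45 = 0.347 V.
k_n = μ_nC_ox · (W/L) = 7.2 mA/V².
Assume saturation: I_D = ½ k_n V_ov² = 0.5 × 7.2 × 0.347² = 0.433 mA, giving V_DS = V_DD − I_D R_D = 4.78 − 0.433 × 21.2 = -4.41 V.
But -4.41 V < V_ov = 0.347 V, so the device is actually in triode.
In triode I_D = k_n[V_ov V_DS − ½ V_DS²] and I_D = (V_DD − V_DS)/R_D. Equating: 76.3 V_DS² − 53.97 V_DS + 4.78 = 0, giving V_DS = 0.104 V (the root below V_ov).
I_D = (4.78 − 0.104) / 21.2 = 0.221 mA.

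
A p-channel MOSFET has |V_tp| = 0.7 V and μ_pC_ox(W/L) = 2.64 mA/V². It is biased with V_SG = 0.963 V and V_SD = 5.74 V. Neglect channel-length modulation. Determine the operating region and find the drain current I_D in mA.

Saturation; I_D = 0.0913 mA

V_ov = V_SG − |V_tp| = 0.963 − 0.7 = 0.263 V.
Since V_SD = 5.74 V ≥ V_ov = 0.263 V, the device is in saturation.
I_D = ½ k_p V_ov² = 0.5 × 2.64 × 0.263² = 0.0913 mA.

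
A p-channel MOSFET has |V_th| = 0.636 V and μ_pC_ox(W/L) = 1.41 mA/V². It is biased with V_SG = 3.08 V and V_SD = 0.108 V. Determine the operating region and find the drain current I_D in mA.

Triode; I_D = 0.364 mA

V_ov = V_SG − |V_th| = 3.08 − 0.636 = 2.44 V.
Since V_SD = 0.108 V < V_ov = 2.44 V, the device is in the triode region.
I_D = k_p [V_ov · V_SD − ½ V_SD²] = 1.41 × [2.44 × 0.108 − 0.5 × 0.108²] = 0.364 mA.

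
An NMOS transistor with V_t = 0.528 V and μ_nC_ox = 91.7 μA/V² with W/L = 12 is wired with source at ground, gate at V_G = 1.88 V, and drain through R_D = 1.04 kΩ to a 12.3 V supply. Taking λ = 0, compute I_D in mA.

I_D = 1.01 mA

V_GS = V_G = 1.88 V, so V_ov = 1.88 − 0.528 = 1.35 V.
k_n = μ_nC_ox · (W/L) = 1.1 mA/V².
Assume saturation: I_D = ½ k_n V_ov² = 0.5 × 1.1 × 1.35² = 1.01 mA, giving V_DS = V_DD − I_D R_D = 12.3 − 1.01 × 1.04 = 11.3 V.
V_DS = 11.3 V ≥ V_ov = 1.35 V, confirming saturation.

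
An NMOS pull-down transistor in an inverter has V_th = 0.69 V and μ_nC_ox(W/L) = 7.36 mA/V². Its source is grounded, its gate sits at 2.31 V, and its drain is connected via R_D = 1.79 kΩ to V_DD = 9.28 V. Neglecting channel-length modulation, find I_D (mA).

V_GS = V_G = 2.31 V, so V_ov = 2.31 − 0.69 = 1.62 V.
Assume saturation: I_D = ½ k_n V_ov² = 0.5 × 7.36 × 1.62² = 9.66 mA, giving V_DS = V_DD − I_D R_D = 9.28 − 9.66 × 1.79 = -8.01 V.
But -8.01 V < V_ov = 1.62 V, so the device is actually in triode.
In triode I_D = k_n[V_ov V_DS − ½ V_DS²] and I_D = (V_DD − V_DS)/R_D. Equating: 6.59 V_DS² − 22.34 V_DS + 9.28 = 0, giving V_DS = 0.485 V (the root below V_ov).
I_D = (9.28 − 0.485) / 1.79 = 4.91 mA.

I_D = 4.91 mA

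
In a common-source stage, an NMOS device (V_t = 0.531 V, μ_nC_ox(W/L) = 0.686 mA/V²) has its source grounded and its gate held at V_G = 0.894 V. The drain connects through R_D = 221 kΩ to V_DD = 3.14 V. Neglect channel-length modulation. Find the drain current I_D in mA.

V_GS = V_G = 0.894 V, so V_ov = 0.894 − 0.531 = 0.363 V.
Assume saturation: I_D = ½ k_n V_ov² = 0.5 × 0.686 × 0.363² = 0.0452 mA, giving V_DS = V_DD − I_D R_D = 3.14 − 0.0452 × 221 = -6.85 V.
But -6.85 V < V_ov = 0.363 V, so the device is actually in triode.
In triode I_D = k_n[V_ov V_DS − ½ V_DS²] and I_D = (V_DD − V_DS)/R_D. Equating: 75.8 V_DS² − 56.03 V_DS + 3.14 = 0, giving V_DS = 0.0611 V (the root below V_ov).
I_D = (3.14 − 0.0611) / 221 = 0.0139 mA.

I_D = 0.0139 mA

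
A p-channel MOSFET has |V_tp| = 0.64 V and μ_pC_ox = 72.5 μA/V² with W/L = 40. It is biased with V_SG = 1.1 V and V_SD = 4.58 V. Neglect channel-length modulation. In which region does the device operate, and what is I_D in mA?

Saturation; I_D = 0.307 mA

k_p = μ_pC_ox · (W/L) = 2.9 mA/V².
V_ov = V_SG − |V_tp| = 1.1 − 0.64 = 0.46 V.
Since V_SD = 4.58 V ≥ V_ov = 0.46 V, the device is in saturation.
I_D = ½ k_p V_ov² = 0.5 × 2.9 × 0.46² = 0.307 mA.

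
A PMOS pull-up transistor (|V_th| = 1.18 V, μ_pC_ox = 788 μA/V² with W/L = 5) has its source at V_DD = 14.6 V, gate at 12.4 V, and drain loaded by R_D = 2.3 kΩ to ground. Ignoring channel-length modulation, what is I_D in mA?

I_D = 2.05 mA

V_SG = V_DD − V_G = 14.6 − 12.4 = 2.2 V, so V_ov = 2.2 − 1.18 = 1.02 V.
k_p = μ_pC_ox · (W/L) = 3.94 mA/V².
Assume saturation: I_D = ½ k_p V_ov² = 0.5 × 3.94 × 1.02² = 2.05 mA, giving V_SD = V_DD − I_D R_D = 14.6 − 2.05 × 2.3 = 9.89 V.
V_SD = 9.89 V ≥ V_ov = 1.02 V, confirming saturation.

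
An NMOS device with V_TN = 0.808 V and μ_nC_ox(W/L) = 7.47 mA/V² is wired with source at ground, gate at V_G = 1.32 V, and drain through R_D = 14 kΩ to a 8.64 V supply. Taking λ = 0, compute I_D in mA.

I_D = 0.603 mA

V_GS = V_G = 1.32 V, so V_ov = 1.32 − 0.808 = 0.512 V.
Assume saturation: I_D = ½ k_n V_ov² = 0.5 × 7.47 × 0.512² = 0.979 mA, giving V_DS = V_DD − I_D R_D = 8.64 − 0.979 × 14 = -5.07 V.
But -5.07 V < V_ov = 0.512 V, so the device is actually in triode.
In triode I_D = k_n[V_ov V_DS − ½ V_DS²] and I_D = (V_DD − V_DS)/R_D. Equating: 52.3 V_DS² − 54.54 V_DS + 8.64 = 0, giving V_DS = 0.195 V (the root below V_ov).
I_D = (8.64 − 0.195) / 14 = 0.603 mA.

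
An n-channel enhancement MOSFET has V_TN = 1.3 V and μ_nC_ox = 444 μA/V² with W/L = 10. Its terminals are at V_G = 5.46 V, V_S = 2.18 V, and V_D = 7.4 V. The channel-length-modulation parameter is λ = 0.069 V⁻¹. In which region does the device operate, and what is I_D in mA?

V_GS = V_G − V_S = 5.46 − 2.18 = 3.28 V; V_DS = V_D − V_S = 7.4 − 2.18 = 5.22 V.
k_n = μ_nC_ox · (W/L) = 4.44 mA/V².
V_ov = V_GS − V_TN = 3.28 − 1.3 = 1.98 V.
Since V_DS = 5.22 V ≥ V_ov = 1.98 V, the device is in saturation.
I_D = ½ k_n V_ov² (1 + λ V_DS) = 0.5 × 4.44 × 1.98² × (1 + 0.069 × 5.22) = 11.8 mA.

Saturation; I_D = 11.8 mA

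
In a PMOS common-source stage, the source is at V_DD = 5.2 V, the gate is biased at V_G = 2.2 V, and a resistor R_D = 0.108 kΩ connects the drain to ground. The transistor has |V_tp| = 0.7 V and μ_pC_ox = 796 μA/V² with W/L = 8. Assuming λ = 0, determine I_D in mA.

V_SG = V_DD − V_G = 5.2 − 2.2 = 3 V, so V_ov = 3 − 0.7 = 2.3 V.
k_p = μ_pC_ox · (W/L) = 6.368 mA/V².
Assume saturation: I_D = ½ k_p V_ov² = 0.5 × 6.368 × 2.3² = 16.8 mA, giving V_SD = V_DD − I_D R_D = 5.2 − 16.8 × 0.108 = 3.38 V.
V_SD = 3.38 V ≥ V_ov = 2.3 V, confirming saturation.

I_D = 16.8 mA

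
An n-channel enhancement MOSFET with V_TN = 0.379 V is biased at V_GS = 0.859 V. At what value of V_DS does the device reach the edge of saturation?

The boundary between triode and saturation is V_DS = V_GS − V_TN = V_ov.
V_ov = 0.859 − 0.379 = 0.48 V.

V_DS,sat = 0.480 V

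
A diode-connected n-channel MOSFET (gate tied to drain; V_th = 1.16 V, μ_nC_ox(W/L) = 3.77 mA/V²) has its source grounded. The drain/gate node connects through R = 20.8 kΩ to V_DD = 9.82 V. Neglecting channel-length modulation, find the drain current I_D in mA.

With gate tied to drain, V_GS = V_DS ≥ V_GS − V_th, so the device is in saturation.
KCL at the drain: ½ k_n (V_GS − V_th)² = (V_DD − V_GS)/R.
Let x = V_GS − 1.16. Then 39.2 x² + x − 8.66 = 0, giving x = 0.457 V (positive root), so V_GS = 1.62 V.
I_D = (V_DD − V_GS)/R = (9.82 − 1.62) / 20.8 = 0.394 mA.

I_D = 0.394 mA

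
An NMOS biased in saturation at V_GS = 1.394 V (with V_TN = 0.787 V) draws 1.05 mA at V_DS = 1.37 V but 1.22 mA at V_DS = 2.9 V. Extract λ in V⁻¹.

λ = 0.124 V⁻¹

With V_GS fixed, I_D ∝ (1 + λ V_DS) in saturation, so I_D2/I_D1 = (1 + λ V_DS2)/(1 + λ V_DS1).
1.22/1.05 = 1.162 = (1 + 2.9 λ)/(1 + 1.37 λ).
Solving: λ (I_D1 V_DS2 − I_D2 V_DS1) = I_D2 − I_D1, so λ = (1.22 − 1.05) / (1.05 × 2.9 − 1.22 × 1.37) = 0.17 / 1.37 = 0.124 V⁻¹.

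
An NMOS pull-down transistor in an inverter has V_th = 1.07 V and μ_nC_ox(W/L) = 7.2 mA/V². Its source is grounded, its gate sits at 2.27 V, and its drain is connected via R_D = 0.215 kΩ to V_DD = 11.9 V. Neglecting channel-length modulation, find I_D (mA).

I_D = 5.18 mA

V_GS = V_G = 2.27 V, so V_ov = 2.27 − 1.07 = 1.2 V.
Assume saturation: I_D = ½ k_n V_ov² = 0.5 × 7.2 × 1.2² = 5.18 mA, giving V_DS = V_DD − I_D R_D = 11.9 − 5.18 × 0.215 = 10.8 V.
V_DS = 10.8 V ≥ V_ov = 1.2 V, confirming saturation.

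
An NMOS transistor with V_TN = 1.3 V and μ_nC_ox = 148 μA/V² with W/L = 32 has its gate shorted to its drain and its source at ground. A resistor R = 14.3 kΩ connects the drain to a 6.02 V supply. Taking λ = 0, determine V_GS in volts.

With gate tied to drain, V_GS = V_DS ≥ V_GS − V_TN, so the device is in saturation.
k_n = μ_nC_ox · (W/L) = 4.736 mA/V².
KCL at the drain: ½ k_n (V_GS − V_TN)² = (V_DD − V_GS)/R.
Let x = V_GS − 1.3. Then 33.9 x² + x − 4.72 = 0, giving x = 0.359 V (positive root), so V_GS = 1.66 V.
I_D = (V_DD − V_GS)/R = (6.02 − 1.66) / 14.3 = 0.305 mA.

V_GS = 1.66 V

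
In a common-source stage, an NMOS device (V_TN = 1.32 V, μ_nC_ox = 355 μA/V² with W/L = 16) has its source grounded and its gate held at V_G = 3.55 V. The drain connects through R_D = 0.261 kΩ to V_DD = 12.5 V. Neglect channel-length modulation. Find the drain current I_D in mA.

V_GS = V_G = 3.55 V, so V_ov = 3.55 − 1.32 = 2.23 V.
k_n = μ_nC_ox · (W/L) = 5.68 mA/V².
Assume saturation: I_D = ½ k_n V_ov² = 0.5 × 5.68 × 2.23² = 14.1 mA, giving V_DS = V_DD − I_D R_D = 12.5 − 14.1 × 0.261 = 8.81 V.
V_DS = 8.81 V ≥ V_ov = 2.23 V, confirming saturation.

I_D = 14.1 mA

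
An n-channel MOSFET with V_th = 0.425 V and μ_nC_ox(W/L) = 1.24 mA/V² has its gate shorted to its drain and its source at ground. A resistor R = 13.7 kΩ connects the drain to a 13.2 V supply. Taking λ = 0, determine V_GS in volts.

With gate tied to drain, V_GS = V_DS ≥ V_GS − V_th, so the device is in saturation.
KCL at the drain: ½ k_n (V_GS − V_th)² = (V_DD − V_GS)/R.
Let x = V_GS − 0.425. Then 8.49 x² + x − 12.77 = 0, giving x = 1.17 V (positive root), so V_GS = 1.59 V.
I_D = (V_DD − V_GS)/R = (13.2 − 1.59) / 13.7 = 0.847 mA.

V_GS = 1.59 V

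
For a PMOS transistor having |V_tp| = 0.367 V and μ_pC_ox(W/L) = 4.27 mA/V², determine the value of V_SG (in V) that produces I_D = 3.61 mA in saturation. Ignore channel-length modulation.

V_SG = 1.67 V

In saturation I_D = ½ k_p (V_SG − |V_tp|)², so V_SG − |V_tp| = √(2 I_D / k_p) = √(2 × 3.61 / 4.27) = 1.3 V.
V_SG = 0.367 + 1.3 = 1.67 V.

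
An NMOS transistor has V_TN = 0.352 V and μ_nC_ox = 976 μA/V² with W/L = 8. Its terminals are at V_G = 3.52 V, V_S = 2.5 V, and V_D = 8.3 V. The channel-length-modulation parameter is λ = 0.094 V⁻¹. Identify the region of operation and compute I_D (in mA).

Saturation; I_D = 2.69 mA

V_GS = V_G − V_S = 3.52 − 2.5 = 1.02 V; V_DS = V_D − V_S = 8.3 − 2.5 = 5.8 V.
k_n = μ_nC_ox · (W/L) = 7.808 mA/V².
V_ov = V_GS − V_TN = 1.02 − 0.352 = 0.668 V.
Since V_DS = 5.8 V ≥ V_ov = 0.668 V, the device is in saturation.
I_D = ½ k_n V_ov² (1 + λ V_DS) = 0.5 × 7.808 × 0.668² × (1 + 0.094 × 5.8) = 2.69 mA.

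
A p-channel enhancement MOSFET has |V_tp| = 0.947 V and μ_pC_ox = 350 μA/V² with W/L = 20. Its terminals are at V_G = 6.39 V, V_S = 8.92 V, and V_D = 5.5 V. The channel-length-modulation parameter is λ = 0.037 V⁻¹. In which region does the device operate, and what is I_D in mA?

V_SG = V_S − V_G = 8.92 − 6.39 = 2.53 V; V_SD = V_S − V_D = 8.92 − 5.5 = 3.42 V.
k_p = μ_pC_ox · (W/L) = 7 mA/V².
V_ov = V_SG − |V_tp| = 2.53 − 0.947 = 1.58 V.
Since V_SD = 3.42 V ≥ V_ov = 1.58 V, the device is in saturation.
I_D = ½ k_p V_ov² (1 + λ V_SD) = 0.5 × 7 × 1.58² × (1 + 0.037 × 3.42) = 9.88 mA.

Saturation; I_D = 9.88 mA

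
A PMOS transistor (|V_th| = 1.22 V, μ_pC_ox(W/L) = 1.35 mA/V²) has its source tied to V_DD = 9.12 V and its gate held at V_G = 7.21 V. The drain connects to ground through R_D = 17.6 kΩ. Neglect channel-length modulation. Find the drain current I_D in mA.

V_SG = V_DD − V_G = 9.12 − 7.21 = 1.91 V, so V_ov = 1.91 − 1.22 = 0.69 V.
Assume saturation: I_D = ½ k_p V_ov² = 0.5 × 1.35 × 0.69² = 0.321 mA, giving V_SD = V_DD − I_D R_D = 9.12 − 0.321 × 17.6 = 3.46 V.
V_SD = 3.46 V ≥ V_ov = 0.69 V, confirming saturation.

I_D = 0.321 mA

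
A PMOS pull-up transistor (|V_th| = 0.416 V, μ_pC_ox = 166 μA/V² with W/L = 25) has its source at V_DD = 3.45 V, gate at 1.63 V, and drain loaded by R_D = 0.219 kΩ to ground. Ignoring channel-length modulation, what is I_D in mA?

V_SG = V_DD − V_G = 3.45 − 1.63 = 1.82 V, so V_ov = 1.82 − 0.416 = 1.4 V.
k_p = μ_pC_ox · (W/L) = 4.15 mA/V².
Assume saturation: I_D = ½ k_p V_ov² = 0.5 × 4.15 × 1.4² = 4.09 mA, giving V_SD = V_DD − I_D R_D = 3.45 − 4.09 × 0.219 = 2.55 V.
V_SD = 2.55 V ≥ V_ov = 1.4 V, confirming saturation.

I_D = 4.09 mA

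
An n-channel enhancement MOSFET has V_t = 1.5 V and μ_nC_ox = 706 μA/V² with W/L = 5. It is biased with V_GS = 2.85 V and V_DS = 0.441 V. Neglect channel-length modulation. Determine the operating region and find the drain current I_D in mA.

Triode; I_D = 1.76 mA

k_n = μ_nC_ox · (W/L) = 3.53 mA/V².
V_ov = V_GS − V_t = 2.85 − 1.5 = 1.35 V.
Since V_DS = 0.441 V < V_ov = 1.35 V, the device is in the triode region.
I_D = k_n [V_ov · V_DS − ½ V_DS²] = 3.53 × [1.35 × 0.441 − 0.5 × 0.441²] = 1.76 mA.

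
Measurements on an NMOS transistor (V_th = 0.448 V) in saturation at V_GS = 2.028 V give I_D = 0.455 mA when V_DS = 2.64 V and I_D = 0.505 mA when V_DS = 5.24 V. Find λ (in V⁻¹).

With V_GS fixed, I_D ∝ (1 + λ V_DS) in saturation, so I_D2/I_D1 = (1 + λ V_DS2)/(1 + λ V_DS1).
0.505/0.455 = 1.11 = (1 + 5.24 λ)/(1 + 2.64 λ).
Solving: λ (I_D1 V_DS2 − I_D2 V_DS1) = I_D2 − I_D1, so λ = (0.505 − 0.455) / (0.455 × 5.24 − 0.505 × 2.64) = 0.05 / 1.05 = 0.0476 V⁻¹.

λ = 0.0476 V⁻¹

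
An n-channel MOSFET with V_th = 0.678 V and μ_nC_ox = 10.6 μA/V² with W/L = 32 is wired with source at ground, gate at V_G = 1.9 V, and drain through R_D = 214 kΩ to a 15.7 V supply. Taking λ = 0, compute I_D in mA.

I_D = 0.0725 mA

V_GS = V_G = 1.9 V, so V_ov = 1.9 − 0.678 = 1.22 V.
k_n = μ_nC_ox · (W/L) = 0.3392 mA/V².
Assume saturation: I_D = ½ k_n V_ov² = 0.5 × 0.3392 × 1.22² = 0.253 mA, giving V_DS = V_DD − I_D R_D = 15.7 − 0.253 × 214 = -38.5 V.
But -38.5 V < V_ov = 1.22 V, so the device is actually in triode.
In triode I_D = k_n[V_ov V_DS − ½ V_DS²] and I_D = (V_DD − V_DS)/R_D. Equating: 36.3 V_DS² − 89.7 V_DS + 15.7 = 0, giving V_DS = 0.19 V (the root below V_ov).
I_D = (15.7 − 0.19) / 214 = 0.0725 mA.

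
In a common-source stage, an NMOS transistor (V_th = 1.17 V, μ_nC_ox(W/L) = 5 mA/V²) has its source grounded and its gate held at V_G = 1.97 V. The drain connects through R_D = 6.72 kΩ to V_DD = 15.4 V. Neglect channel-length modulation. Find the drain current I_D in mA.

I_D = 1.60 mA

V_GS = V_G = 1.97 V, so V_ov = 1.97 − 1.17 = 0.8 V.
Assume saturation: I_D = ½ k_n V_ov² = 0.5 × 5 × 0.8² = 1.6 mA, giving V_DS = V_DD − I_D R_D = 15.4 − 1.6 × 6.72 = 4.65 V.
V_DS = 4.65 V ≥ V_ov = 0.8 V, confirming saturation.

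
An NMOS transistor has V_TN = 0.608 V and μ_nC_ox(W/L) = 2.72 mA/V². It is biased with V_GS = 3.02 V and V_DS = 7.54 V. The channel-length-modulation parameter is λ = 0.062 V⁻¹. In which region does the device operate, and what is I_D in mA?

V_ov = V_GS − V_TN = 3.02 − 0.608 = 2.41 V.
Since V_DS = 7.54 V ≥ V_ov = 2.41 V, the device is in saturation.
I_D = ½ k_n V_ov² (1 + λ V_DS) = 0.5 × 2.72 × 2.41² × (1 + 0.062 × 7.54) = 11.6 mA.

Saturation; I_D = 11.6 mA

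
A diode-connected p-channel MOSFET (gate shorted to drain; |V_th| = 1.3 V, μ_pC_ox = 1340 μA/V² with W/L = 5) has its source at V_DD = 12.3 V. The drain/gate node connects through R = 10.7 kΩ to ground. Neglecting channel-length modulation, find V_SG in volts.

With gate tied to drain, V_SG = V_SD ≥ V_SG − |V_th|, so the device is in saturation.
k_p = μ_pC_ox · (W/L) = 6.7 mA/V².
KCL at the drain: ½ k_p (V_SG − |V_th|)² = (V_DD − V_SG)/R.
Let x = V_SG − 1.3. Then 35.8 x² + x − 11 = 0, giving x = 0.54 V (positive root), so V_SG = 1.84 V.
I_D = (V_DD − V_SG)/R = (12.3 − 1.84) / 10.7 = 0.978 mA.

V_SG = 1.84 V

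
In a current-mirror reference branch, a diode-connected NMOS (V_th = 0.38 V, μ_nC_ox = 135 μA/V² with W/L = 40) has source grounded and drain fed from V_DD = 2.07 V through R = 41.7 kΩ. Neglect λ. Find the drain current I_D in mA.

I_D = 0.0377 mA

With gate tied to drain, V_GS = V_DS ≥ V_GS − V_th, so the device is in saturation.
k_n = μ_nC_ox · (W/L) = 5.4 mA/V².
KCL at the drain: ½ k_n (V_GS − V_th)² = (V_DD − V_GS)/R.
Let x = V_GS − 0.38. Then 113 x² + x − 1.69 = 0, giving x = 0.118 V (positive root), so V_GS = 0.498 V.
I_D = (V_DD − V_GS)/R = (2.07 − 0.498) / 41.7 = 0.0377 mA.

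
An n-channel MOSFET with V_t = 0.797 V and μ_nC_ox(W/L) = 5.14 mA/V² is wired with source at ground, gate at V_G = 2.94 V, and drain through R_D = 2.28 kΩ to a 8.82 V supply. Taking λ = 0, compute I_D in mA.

V_GS = V_G = 2.94 V, so V_ov = 2.94 − 0.797 = 2.14 V.
Assume saturation: I_D = ½ k_n V_ov² = 0.5 × 5.14 × 2.14² = 11.8 mA, giving V_DS = V_DD − I_D R_D = 8.82 − 11.8 × 2.28 = -18.1 V.
But -18.1 V < V_ov = 2.14 V, so the device is actually in triode.
In triode I_D = k_n[V_ov V_DS − ½ V_DS²] and I_D = (V_DD − V_DS)/R_D. Equating: 5.86 V_DS² − 26.11 V_DS + 8.82 = 0, giving V_DS = 0.368 V (the root below V_ov).
I_D = (8.82 − 0.368) / 2.28 = 3.71 mA.

I_D = 3.71 mA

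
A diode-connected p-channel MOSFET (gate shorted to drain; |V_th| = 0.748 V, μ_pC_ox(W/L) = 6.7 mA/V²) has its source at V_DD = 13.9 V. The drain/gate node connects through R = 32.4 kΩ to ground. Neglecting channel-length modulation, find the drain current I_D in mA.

I_D = 0.395 mA

With gate tied to drain, V_SG = V_SD ≥ V_SG − |V_th|, so the device is in saturation.
KCL at the drain: ½ k_p (V_SG − |V_th|)² = (V_DD − V_SG)/R.
Let x = V_SG − 0.748. Then 109 x² + x − 13.15 = 0, giving x = 0.344 V (positive root), so V_SG = 1.09 V.
I_D = (V_DD − V_SG)/R = (13.9 − 1.09) / 32.4 = 0.395 mA.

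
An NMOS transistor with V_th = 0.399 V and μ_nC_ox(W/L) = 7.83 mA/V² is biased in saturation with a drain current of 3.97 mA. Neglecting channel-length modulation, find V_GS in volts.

V_GS = 1.41 V

In saturation I_D = ½ k_n (V_GS − V_th)², so V_GS − V_th = √(2 I_D / k_n) = √(2 × 3.97 / 7.83) = 1.01 V.
V_GS = 0.399 + 1.01 = 1.41 V.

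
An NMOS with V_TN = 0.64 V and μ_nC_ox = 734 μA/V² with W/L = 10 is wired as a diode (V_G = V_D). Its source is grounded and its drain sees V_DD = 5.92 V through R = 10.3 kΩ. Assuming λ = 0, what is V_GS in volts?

With gate tied to drain, V_GS = V_DS ≥ V_GS − V_TN, so the device is in saturation.
k_n = μ_nC_ox · (W/L) = 7.34 mA/V².
KCL at the drain: ½ k_n (V_GS − V_TN)² = (V_DD − V_GS)/R.
Let x = V_GS − 0.64. Then 37.8 x² + x − 5.28 = 0, giving x = 0.361 V (positive root), so V_GS = 1 V.
I_D = (V_DD − V_GS)/R = (5.92 − 1) / 10.3 = 0.478 mA.

V_GS = 1.00 V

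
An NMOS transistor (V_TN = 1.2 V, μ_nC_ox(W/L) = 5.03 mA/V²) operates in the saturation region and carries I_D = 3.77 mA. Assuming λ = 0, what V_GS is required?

V_GS = 2.42 V

In saturation I_D = ½ k_n (V_GS − V_TN)², so V_GS − V_TN = √(2 I_D / k_n) = √(2 × 3.77 / 5.03) = 1.22 V.
V_GS = 1.2 + 1.22 = 2.42 V.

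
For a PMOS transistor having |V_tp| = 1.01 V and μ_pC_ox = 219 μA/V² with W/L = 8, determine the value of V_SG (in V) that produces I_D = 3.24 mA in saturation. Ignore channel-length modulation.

V_SG = 2.93 V

k_p = μ_pC_ox · (W/L) = 1.752 mA/V².
In saturation I_D = ½ k_p (V_SG − |V_tp|)², so V_SG − |V_tp| = √(2 I_D / k_p) = √(2 × 3.24 / 1.752) = 1.92 V.
V_SG = 1.01 + 1.92 = 2.93 V.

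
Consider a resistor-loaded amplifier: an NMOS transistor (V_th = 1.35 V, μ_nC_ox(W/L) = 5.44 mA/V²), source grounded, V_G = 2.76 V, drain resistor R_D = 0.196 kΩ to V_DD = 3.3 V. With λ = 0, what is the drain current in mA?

V_GS = V_G = 2.76 V, so V_ov = 2.76 − 1.35 = 1.41 V.
Assume saturation: I_D = ½ k_n V_ov² = 0.5 × 5.44 × 1.41² = 5.41 mA, giving V_DS = V_DD − I_D R_D = 3.3 − 5.41 × 0.196 = 2.24 V.
V_DS = 2.24 V ≥ V_ov = 1.41 V, confirming saturation.

I_D = 5.41 mA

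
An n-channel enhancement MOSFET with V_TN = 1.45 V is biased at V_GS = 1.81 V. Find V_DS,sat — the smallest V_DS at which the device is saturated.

V_DS,sat = 0.360 V

The boundary between triode and saturation is V_DS = V_GS − V_TN = V_ov.
V_ov = 1.81 − 1.45 = 0.36 V.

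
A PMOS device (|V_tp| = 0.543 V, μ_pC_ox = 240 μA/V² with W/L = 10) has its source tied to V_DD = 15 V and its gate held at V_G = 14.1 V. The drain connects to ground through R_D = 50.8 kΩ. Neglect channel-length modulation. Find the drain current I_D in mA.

V_SG = V_DD − V_G = 15 − 14.1 = 0.9 V, so V_ov = 0.9 − 0.543 = 0.357 V.
k_p = μ_pC_ox · (W/L) = 2.4 mA/V².
Assume saturation: I_D = ½ k_p V_ov² = 0.5 × 2.4 × 0.357² = 0.153 mA, giving V_SD = V_DD − I_D R_D = 15 − 0.153 × 50.8 = 7.23 V.
V_SD = 7.23 V ≥ V_ov = 0.357 V, confirming saturation.

I_D = 0.153 mA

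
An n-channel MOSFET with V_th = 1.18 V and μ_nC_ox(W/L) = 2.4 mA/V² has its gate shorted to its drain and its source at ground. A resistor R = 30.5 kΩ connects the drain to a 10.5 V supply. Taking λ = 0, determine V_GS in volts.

V_GS = 1.67 V

With gate tied to drain, V_GS = V_DS ≥ V_GS − V_th, so the device is in saturation.
KCL at the drain: ½ k_n (V_GS − V_th)² = (V_DD − V_GS)/R.
Let x = V_GS − 1.18. Then 36.6 x² + x − 9.32 = 0, giving x = 0.491 V (positive root), so V_GS = 1.67 V.
I_D = (V_DD − V_GS)/R = (10.5 − 1.67) / 30.5 = 0.289 mA.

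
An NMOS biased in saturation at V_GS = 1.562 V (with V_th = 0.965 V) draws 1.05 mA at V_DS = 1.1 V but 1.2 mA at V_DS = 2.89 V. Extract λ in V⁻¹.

With V_GS fixed, I_D ∝ (1 + λ V_DS) in saturation, so I_D2/I_D1 = (1 + λ V_DS2)/(1 + λ V_DS1).
1.2/1.05 = 1.143 = (1 + 2.89 λ)/(1 + 1.1 λ).
Solving: λ (I_D1 V_DS2 − I_D2 V_DS1) = I_D2 − I_D1, so λ = (1.2 − 1.05) / (1.05 × 2.89 − 1.2 × 1.1) = 0.15 / 1.71 = 0.0875 V⁻¹.

λ = 0.0875 V⁻¹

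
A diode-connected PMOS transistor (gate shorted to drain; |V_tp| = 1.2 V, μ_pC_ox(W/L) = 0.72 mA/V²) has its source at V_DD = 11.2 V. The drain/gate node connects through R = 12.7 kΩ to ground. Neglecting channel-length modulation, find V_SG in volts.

With gate tied to drain, V_SG = V_SD ≥ V_SG − |V_tp|, so the device is in saturation.
KCL at the drain: ½ k_p (V_SG − |V_tp|)² = (V_DD − V_SG)/R.
Let x = V_SG − 1.2. Then 4.57 x² + x − 10 = 0, giving x = 1.37 V (positive root), so V_SG = 2.57 V.
I_D = (V_DD − V_SG)/R = (11.2 − 2.57) / 12.7 = 0.679 mA.

V_SG = 2.57 V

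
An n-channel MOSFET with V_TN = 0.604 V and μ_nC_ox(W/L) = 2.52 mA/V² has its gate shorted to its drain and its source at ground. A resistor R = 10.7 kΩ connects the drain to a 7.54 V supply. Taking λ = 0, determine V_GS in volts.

V_GS = 1.29 V

With gate tied to drain, V_GS = V_DS ≥ V_GS − V_TN, so the device is in saturation.
KCL at the drain: ½ k_n (V_GS − V_TN)² = (V_DD − V_GS)/R.
Let x = V_GS − 0.604. Then 13.5 x² + x − 6.936 = 0, giving x = 0.681 V (positive root), so V_GS = 1.29 V.
I_D = (V_DD − V_GS)/R = (7.54 − 1.29) / 10.7 = 0.585 mA.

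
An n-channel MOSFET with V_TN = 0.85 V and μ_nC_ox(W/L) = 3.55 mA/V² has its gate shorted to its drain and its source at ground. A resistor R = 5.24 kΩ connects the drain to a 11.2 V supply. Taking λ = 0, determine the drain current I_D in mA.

I_D = 1.78 mA

With gate tied to drain, V_GS = V_DS ≥ V_GS − V_TN, so the device is in saturation.
KCL at the drain: ½ k_n (V_GS − V_TN)² = (V_DD − V_GS)/R.
Let x = V_GS − 0.85. Then 9.3 x² + x − 10.35 = 0, giving x = 1 V (positive root), so V_GS = 1.85 V.
I_D = (V_DD − V_GS)/R = (11.2 − 1.85) / 5.24 = 1.78 mA.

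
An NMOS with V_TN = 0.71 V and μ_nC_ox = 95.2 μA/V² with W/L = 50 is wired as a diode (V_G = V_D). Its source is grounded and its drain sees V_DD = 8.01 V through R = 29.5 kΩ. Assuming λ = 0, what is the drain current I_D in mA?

With gate tied to drain, V_GS = V_DS ≥ V_GS − V_TN, so the device is in saturation.
k_n = μ_nC_ox · (W/L) = 4.76 mA/V².
KCL at the drain: ½ k_n (V_GS − V_TN)² = (V_DD − V_GS)/R.
Let x = V_GS − 0.71. Then 70.2 x² + x − 7.3 = 0, giving x = 0.315 V (positive root), so V_GS = 1.03 V.
I_D = (V_DD − V_GS)/R = (8.01 − 1.03) / 29.5 = 0.237 mA.

I_D = 0.237 mA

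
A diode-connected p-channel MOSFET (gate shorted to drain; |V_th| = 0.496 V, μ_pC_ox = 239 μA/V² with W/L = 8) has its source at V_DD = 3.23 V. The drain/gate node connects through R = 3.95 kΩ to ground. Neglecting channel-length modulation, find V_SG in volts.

V_SG = 1.22 V

With gate tied to drain, V_SG = V_SD ≥ V_SG − |V_th|, so the device is in saturation.
k_p = μ_pC_ox · (W/L) = 1.912 mA/V².
KCL at the drain: ½ k_p (V_SG − |V_th|)² = (V_DD − V_SG)/R.
Let x = V_SG − 0.496. Then 3.78 x² + x − 2.734 = 0, giving x = 0.729 V (positive root), so V_SG = 1.22 V.
I_D = (V_DD − V_SG)/R = (3.23 − 1.22) / 3.95 = 0.508 mA.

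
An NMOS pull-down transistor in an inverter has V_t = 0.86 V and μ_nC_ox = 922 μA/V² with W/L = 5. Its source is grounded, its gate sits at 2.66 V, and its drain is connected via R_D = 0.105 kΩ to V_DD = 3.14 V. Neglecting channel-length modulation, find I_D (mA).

I_D = 7.47 mA

V_GS = V_G = 2.66 V, so V_ov = 2.66 − 0.86 = 1.8 V.
k_n = μ_nC_ox · (W/L) = 4.61 mA/V².
Assume saturation: I_D = ½ k_n V_ov² = 0.5 × 4.61 × 1.8² = 7.47 mA, giving V_DS = V_DD − I_D R_D = 3.14 − 7.47 × 0.105 = 2.36 V.
V_DS = 2.36 V ≥ V_ov = 1.8 V, confirming saturation.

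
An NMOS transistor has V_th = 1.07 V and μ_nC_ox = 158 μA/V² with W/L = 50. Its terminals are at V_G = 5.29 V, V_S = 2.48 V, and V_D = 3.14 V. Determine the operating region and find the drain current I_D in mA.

V_GS = V_G − V_S = 5.29 − 2.48 = 2.81 V; V_DS = V_D − V_S = 3.14 − 2.48 = 0.66 V.
k_n = μ_nC_ox · (W/L) = 7.9 mA/V².
V_ov = V_GS − V_th = 2.81 − 1.07 = 1.74 V.
Since V_DS = 0.66 V < V_ov = 1.74 V, the device is in the triode region.
I_D = k_n [V_ov · V_DS − ½ V_DS²] = 7.9 × [1.74 × 0.66 − 0.5 × 0.66²] = 7.35 mA.

Triode; I_D = 7.35 mA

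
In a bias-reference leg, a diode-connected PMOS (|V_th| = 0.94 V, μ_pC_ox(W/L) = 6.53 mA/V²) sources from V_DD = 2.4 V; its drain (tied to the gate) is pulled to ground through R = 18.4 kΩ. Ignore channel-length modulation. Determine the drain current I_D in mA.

I_D = 0.0713 mA

With gate tied to drain, V_SG = V_SD ≥ V_SG − |V_th|, so the device is in saturation.
KCL at the drain: ½ k_p (V_SG − |V_th|)² = (V_DD − V_SG)/R.
Let x = V_SG − 0.94. Then 60.1 x² + x − 1.46 = 0, giving x = 0.148 V (positive root), so V_SG = 1.09 V.
I_D = (V_DD − V_SG)/R = (2.4 − 1.09) / 18.4 = 0.0713 mA.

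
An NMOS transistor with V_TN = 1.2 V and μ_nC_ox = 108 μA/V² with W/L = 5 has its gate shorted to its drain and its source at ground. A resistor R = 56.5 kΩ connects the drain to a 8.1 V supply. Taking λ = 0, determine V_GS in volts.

V_GS = 1.84 V

With gate tied to drain, V_GS = V_DS ≥ V_GS − V_TN, so the device is in saturation.
k_n = μ_nC_ox · (W/L) = 0.54 mA/V².
KCL at the drain: ½ k_n (V_GS − V_TN)² = (V_DD − V_GS)/R.
Let x = V_GS − 1.2. Then 15.3 x² + x − 6.9 = 0, giving x = 0.641 V (positive root), so V_GS = 1.84 V.
I_D = (V_DD − V_GS)/R = (8.1 − 1.84) / 56.5 = 0.111 mA.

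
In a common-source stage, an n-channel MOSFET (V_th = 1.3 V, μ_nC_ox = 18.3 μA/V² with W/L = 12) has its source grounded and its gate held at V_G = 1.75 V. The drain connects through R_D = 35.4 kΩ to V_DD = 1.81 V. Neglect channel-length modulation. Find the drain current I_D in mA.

I_D = 0.0222 mA

V_GS = V_G = 1.75 V, so V_ov = 1.75 − 1.3 = 0.45 V.
k_n = μ_nC_ox · (W/L) = 0.2196 mA/V².
Assume saturation: I_D = ½ k_n V_ov² = 0.5 × 0.2196 × 0.45² = 0.0222 mA, giving V_DS = V_DD − I_D R_D = 1.81 − 0.0222 × 35.4 = 1.02 V.
V_DS = 1.02 V ≥ V_ov = 0.45 V, confirming saturation.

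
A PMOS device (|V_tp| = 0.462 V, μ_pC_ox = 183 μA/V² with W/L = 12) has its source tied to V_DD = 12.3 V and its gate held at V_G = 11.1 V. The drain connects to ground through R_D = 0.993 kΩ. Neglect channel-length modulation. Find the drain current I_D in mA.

I_D = 0.598 mA

V_SG = V_DD − V_G = 12.3 − 11.1 = 1.2 V, so V_ov = 1.2 − 0.462 = 0.738 V.
k_p = μ_pC_ox · (W/L) = 2.196 mA/V².
Assume saturation: I_D = ½ k_p V_ov² = 0.5 × 2.196 × 0.738² = 0.598 mA, giving V_SD = V_DD − I_D R_D = 12.3 − 0.598 × 0.993 = 11.7 V.
V_SD = 11.7 V ≥ V_ov = 0.738 V, confirming saturation.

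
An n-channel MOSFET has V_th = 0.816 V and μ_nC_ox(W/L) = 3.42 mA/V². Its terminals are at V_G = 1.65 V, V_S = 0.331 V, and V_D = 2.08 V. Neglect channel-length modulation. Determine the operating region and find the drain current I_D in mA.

V_GS = V_G − V_S = 1.65 − 0.331 = 1.32 V; V_DS = V_D − V_S = 2.08 − 0.331 = 1.75 V.
V_ov = V_GS − V_th = 1.32 − 0.816 = 0.503 V.
Since V_DS = 1.75 V ≥ V_ov = 0.503 V, the device is in saturation.
I_D = ½ k_n V_ov² = 0.5 × 3.42 × 0.503² = 0.433 mA.

Saturation; I_D = 0.433 mA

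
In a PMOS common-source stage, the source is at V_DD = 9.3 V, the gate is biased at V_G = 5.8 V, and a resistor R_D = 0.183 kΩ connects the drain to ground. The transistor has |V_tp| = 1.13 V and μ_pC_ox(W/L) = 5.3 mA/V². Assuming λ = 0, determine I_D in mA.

I_D = 14.9 mA

V_SG = V_DD − V_G = 9.3 − 5.8 = 3.5 V, so V_ov = 3.5 − 1.13 = 2.37 V.
Assume saturation: I_D = ½ k_p V_ov² = 0.5 × 5.3 × 2.37² = 14.9 mA, giving V_SD = V_DD − I_D R_D = 9.3 − 14.9 × 0.183 = 6.58 V.
V_SD = 6.58 V ≥ V_ov = 2.37 V, confirming saturation.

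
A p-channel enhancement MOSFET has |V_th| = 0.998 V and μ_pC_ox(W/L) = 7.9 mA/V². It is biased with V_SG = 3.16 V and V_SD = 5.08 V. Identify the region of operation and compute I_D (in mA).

Saturation; I_D = 18.5 mA

V_ov = V_SG − |V_th| = 3.16 − 0.998 = 2.16 V.
Since V_SD = 5.08 V ≥ V_ov = 2.16 V, the device is in saturation.
I_D = ½ k_p V_ov² = 0.5 × 7.9 × 2.16² = 18.5 mA.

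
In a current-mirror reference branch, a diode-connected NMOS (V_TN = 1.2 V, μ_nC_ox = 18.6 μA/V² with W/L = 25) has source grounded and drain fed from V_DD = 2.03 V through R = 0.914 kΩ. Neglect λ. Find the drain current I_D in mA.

With gate tied to drain, V_GS = V_DS ≥ V_GS − V_TN, so the device is in saturation.
k_n = μ_nC_ox · (W/L) = 0.465 mA/V².
KCL at the drain: ½ k_n (V_GS − V_TN)² = (V_DD − V_GS)/R.
Let x = V_GS − 1.2. Then 0.213 x² + x − 0.83 = 0, giving x = 0.72 V (positive root), so V_GS = 1.92 V.
I_D = (V_DD − V_GS)/R = (2.03 − 1.92) / 0.914 = 0.12 mA.

I_D = 0.120 mA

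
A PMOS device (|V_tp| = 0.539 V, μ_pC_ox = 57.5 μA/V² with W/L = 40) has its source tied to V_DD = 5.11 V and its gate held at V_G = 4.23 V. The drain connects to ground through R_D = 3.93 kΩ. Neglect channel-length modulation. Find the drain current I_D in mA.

V_SG = V_DD − V_G = 5.11 − 4.23 = 0.88 V, so V_ov = 0.88 − 0.539 = 0.341 V.
k_p = μ_pC_ox · (W/L) = 2.3 mA/V².
Assume saturation: I_D = ½ k_p V_ov² = 0.5 × 2.3 × 0.341² = 0.134 mA, giving V_SD = V_DD − I_D R_D = 5.11 − 0.134 × 3.93 = 4.58 V.
V_SD = 4.58 V ≥ V_ov = 0.341 V, confirming saturation.

I_D = 0.134 mA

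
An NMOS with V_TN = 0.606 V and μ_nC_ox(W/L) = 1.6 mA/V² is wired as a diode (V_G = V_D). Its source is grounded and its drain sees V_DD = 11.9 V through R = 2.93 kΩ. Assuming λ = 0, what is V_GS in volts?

With gate tied to drain, V_GS = V_DS ≥ V_GS − V_TN, so the device is in saturation.
KCL at the drain: ½ k_n (V_GS − V_TN)² = (V_DD − V_GS)/R.
Let x = V_GS − 0.606. Then 2.34 x² + x − 11.29 = 0, giving x = 1.99 V (positive root), so V_GS = 2.6 V.
I_D = (V_DD − V_GS)/R = (11.9 − 2.6) / 2.93 = 3.17 mA.

V_GS = 2.60 V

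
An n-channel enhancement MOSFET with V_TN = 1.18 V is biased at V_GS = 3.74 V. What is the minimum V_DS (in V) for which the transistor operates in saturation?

V_DS,sat = 2.56 V

The boundary between triode and saturation is V_DS = V_GS − V_TN = V_ov.
V_ov = 3.74 − 1.18 = 2.56 V.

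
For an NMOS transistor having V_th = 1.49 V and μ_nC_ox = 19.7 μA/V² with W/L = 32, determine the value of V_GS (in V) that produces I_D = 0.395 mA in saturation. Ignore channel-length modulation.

V_GS = 2.61 V

k_n = μ_nC_ox · (W/L) = 0.6304 mA/V².
In saturation I_D = ½ k_n (V_GS − V_th)², so V_GS − V_th = √(2 I_D / k_n) = √(2 × 0.395 / 0.6304) = 1.12 V.
V_GS = 1.49 + 1.12 = 2.61 V.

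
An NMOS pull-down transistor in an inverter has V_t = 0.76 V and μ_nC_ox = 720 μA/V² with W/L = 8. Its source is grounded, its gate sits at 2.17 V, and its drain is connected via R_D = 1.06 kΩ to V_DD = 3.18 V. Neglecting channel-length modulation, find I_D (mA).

I_D = 2.65 mA

V_GS = V_G = 2.17 V, so V_ov = 2.17 − 0.76 = 1.41 V.
k_n = μ_nC_ox · (W/L) = 5.76 mA/V².
Assume saturation: I_D = ½ k_n V_ov² = 0.5 × 5.76 × 1.41² = 5.73 mA, giving V_DS = V_DD − I_D R_D = 3.18 − 5.73 × 1.06 = -2.89 V.
But -2.89 V < V_ov = 1.41 V, so the device is actually in triode.
In triode I_D = k_n[V_ov V_DS − ½ V_DS²] and I_D = (V_DD − V_DS)/R_D. Equating: 3.05 V_DS² − 9.609 V_DS + 3.18 = 0, giving V_DS = 0.376 V (the root below V_ov).
I_D = (3.18 − 0.376) / 1.06 = 2.65 mA.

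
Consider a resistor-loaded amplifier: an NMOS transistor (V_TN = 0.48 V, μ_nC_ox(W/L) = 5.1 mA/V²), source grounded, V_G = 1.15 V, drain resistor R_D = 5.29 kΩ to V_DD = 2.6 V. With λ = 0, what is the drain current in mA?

V_GS = V_G = 1.15 V, so V_ov = 1.15 − 0.48 = 0.67 V.
Assume saturation: I_D = ½ k_n V_ov² = 0.5 × 5.1 × 0.67² = 1.14 mA, giving V_DS = V_DD − I_D R_D = 2.6 − 1.14 × 5.29 = -3.46 V.
But -3.46 V < V_ov = 0.67 V, so the device is actually in triode.
In triode I_D = k_n[V_ov V_DS − ½ V_DS²] and I_D = (V_DD − V_DS)/R_D. Equating: 13.5 V_DS² − 19.08 V_DS + 2.6 = 0, giving V_DS = 0.153 V (the root below V_ov).
I_D = (2.6 − 0.153) / 5.29 = 0.463 mA.

I_D = 0.463 mA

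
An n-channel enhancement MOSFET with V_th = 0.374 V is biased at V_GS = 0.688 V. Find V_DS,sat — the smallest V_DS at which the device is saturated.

V_DS,sat = 0.314 V

The boundary between triode and saturation is V_DS = V_GS − V_th = V_ov.
V_ov = 0.688 − 0.374 = 0.314 V.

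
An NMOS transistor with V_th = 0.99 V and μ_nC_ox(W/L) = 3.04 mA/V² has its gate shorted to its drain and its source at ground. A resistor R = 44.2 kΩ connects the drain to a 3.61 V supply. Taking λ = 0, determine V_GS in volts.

V_GS = 1.18 V

With gate tied to drain, V_GS = V_DS ≥ V_GS − V_th, so the device is in saturation.
KCL at the drain: ½ k_n (V_GS − V_th)² = (V_DD − V_GS)/R.
Let x = V_GS − 0.99. Then 67.2 x² + x − 2.62 = 0, giving x = 0.19 V (positive root), so V_GS = 1.18 V.
I_D = (V_DD − V_GS)/R = (3.61 − 1.18) / 44.2 = 0.055 mA.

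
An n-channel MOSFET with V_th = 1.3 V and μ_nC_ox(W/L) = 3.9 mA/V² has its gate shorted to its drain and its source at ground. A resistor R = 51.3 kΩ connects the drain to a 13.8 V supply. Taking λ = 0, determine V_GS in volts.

With gate tied to drain, V_GS = V_DS ≥ V_GS − V_th, so the device is in saturation.
KCL at the drain: ½ k_n (V_GS − V_th)² = (V_DD − V_GS)/R.
Let x = V_GS − 1.3. Then 100 x² + x − 12.5 = 0, giving x = 0.349 V (positive root), so V_GS = 1.65 V.
I_D = (V_DD − V_GS)/R = (13.8 − 1.65) / 51.3 = 0.237 mA.

V_GS = 1.65 V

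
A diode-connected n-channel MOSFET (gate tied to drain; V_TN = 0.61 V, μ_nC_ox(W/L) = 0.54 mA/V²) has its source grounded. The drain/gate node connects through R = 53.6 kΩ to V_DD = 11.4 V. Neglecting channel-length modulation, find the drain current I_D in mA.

I_D = 0.186 mA

With gate tied to drain, V_GS = V_DS ≥ V_GS − V_TN, so the device is in saturation.
KCL at the drain: ½ k_n (V_GS − V_TN)² = (V_DD − V_GS)/R.
Let x = V_GS − 0.61. Then 14.5 x² + x − 10.79 = 0, giving x = 0.83 V (positive root), so V_GS = 1.44 V.
I_D = (V_DD − V_GS)/R = (11.4 − 1.44) / 53.6 = 0.186 mA.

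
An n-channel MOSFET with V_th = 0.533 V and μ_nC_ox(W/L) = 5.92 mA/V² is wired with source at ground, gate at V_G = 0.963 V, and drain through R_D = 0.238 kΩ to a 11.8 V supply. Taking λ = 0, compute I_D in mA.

V_GS = V_G = 0.963 V, so V_ov = 0.963 − 0.533 = 0.43 V.
Assume saturation: I_D = ½ k_n V_ov² = 0.5 × 5.92 × 0.43² = 0.547 mA, giving V_DS = V_DD − I_D R_D = 11.8 − 0.547 × 0.238 = 11.7 V.
V_DS = 11.7 V ≥ V_ov = 0.43 V, confirming saturation.

I_D = 0.547 mA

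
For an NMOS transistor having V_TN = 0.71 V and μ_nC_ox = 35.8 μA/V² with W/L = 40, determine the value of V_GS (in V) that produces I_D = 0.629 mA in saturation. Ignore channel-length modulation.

k_n = μ_nC_ox · (W/L) = 1.432 mA/V².
In saturation I_D = ½ k_n (V_GS − V_TN)², so V_GS − V_TN = √(2 I_D / k_n) = √(2 × 0.629 / 1.432) = 0.937 V.
V_GS = 0.71 + 0.937 = 1.65 V.

V_GS = 1.65 V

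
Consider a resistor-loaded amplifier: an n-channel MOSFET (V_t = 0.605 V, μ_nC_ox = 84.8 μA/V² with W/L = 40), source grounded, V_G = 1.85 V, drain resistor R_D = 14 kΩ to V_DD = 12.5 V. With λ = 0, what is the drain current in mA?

V_GS = V_G = 1.85 V, so V_ov = 1.85 − 0.605 = 1.25 V.
k_n = μ_nC_ox · (W/L) = 3.392 mA/V².
Assume saturation: I_D = ½ k_n V_ov² = 0.5 × 3.392 × 1.25² = 2.63 mA, giving V_DS = V_DD − I_D R_D = 12.5 − 2.63 × 14 = -24.3 V.
But -24.3 V < V_ov = 1.25 V, so the device is actually in triode.
In triode I_D = k_n[V_ov V_DS − ½ V_DS²] and I_D = (V_DD − V_DS)/R_D. Equating: 23.7 V_DS² − 60.12 V_DS + 12.5 = 0, giving V_DS = 0.229 V (the root below V_ov).
I_D = (12.5 − 0.229) / 14 = 0.877 mA.

I_D = 0.877 mA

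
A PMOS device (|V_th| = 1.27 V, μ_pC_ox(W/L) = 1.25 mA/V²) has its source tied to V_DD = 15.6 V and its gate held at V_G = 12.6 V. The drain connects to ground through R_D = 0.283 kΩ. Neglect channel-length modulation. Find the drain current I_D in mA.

I_D = 1.87 mA

V_SG = V_DD − V_G = 15.6 − 12.6 = 3 V, so V_ov = 3 − 1.27 = 1.73 V.
Assume saturation: I_D = ½ k_p V_ov² = 0.5 × 1.25 × 1.73² = 1.87 mA, giving V_SD = V_DD − I_D R_D = 15.6 − 1.87 × 0.283 = 15.1 V.
V_SD = 15.1 V ≥ V_ov = 1.73 V, confirming saturation.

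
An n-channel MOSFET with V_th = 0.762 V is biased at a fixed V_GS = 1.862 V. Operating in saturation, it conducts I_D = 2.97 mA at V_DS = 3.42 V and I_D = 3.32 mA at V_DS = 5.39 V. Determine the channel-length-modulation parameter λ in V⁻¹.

With V_GS fixed, I_D ∝ (1 + λ V_DS) in saturation, so I_D2/I_D1 = (1 + λ V_DS2)/(1 + λ V_DS1).
3.32/2.97 = 1.118 = (1 + 5.39 λ)/(1 + 3.42 λ).
Solving: λ (I_D1 V_DS2 − I_D2 V_DS1) = I_D2 − I_D1, so λ = (3.32 − 2.97) / (2.97 × 5.39 − 3.32 × 3.42) = 0.35 / 4.65 = 0.0752 V⁻¹.

λ = 0.0752 V⁻¹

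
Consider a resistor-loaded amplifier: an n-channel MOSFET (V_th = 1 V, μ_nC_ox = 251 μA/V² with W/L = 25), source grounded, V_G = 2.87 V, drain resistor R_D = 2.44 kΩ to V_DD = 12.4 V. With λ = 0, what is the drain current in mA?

I_D = 4.89 mA

V_GS = V_G = 2.87 V, so V_ov = 2.87 − 1 = 1.87 V.
k_n = μ_nC_ox · (W/L) = 6.275 mA/V².
Assume saturation: I_D = ½ k_n V_ov² = 0.5 × 6.275 × 1.87² = 11 mA, giving V_DS = V_DD − I_D R_D = 12.4 − 11 × 2.44 = -14.4 V.
But -14.4 V < V_ov = 1.87 V, so the device is actually in triode.
In triode I_D = k_n[V_ov V_DS − ½ V_DS²] and I_D = (V_DD − V_DS)/R_D. Equating: 7.66 V_DS² − 29.63 V_DS + 12.4 = 0, giving V_DS = 0.477 V (the root below V_ov).
I_D = (12.4 − 0.477) / 2.44 = 4.89 mA.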